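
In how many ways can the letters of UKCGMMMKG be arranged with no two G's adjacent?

11760

There are 9!/(3!·2!·2!) = 15120 arrangements of UKCGMMMKG in total.
If the two G's are adjacent, glue them into one block, leaving 8 items to arrange: (8)!/(3!·2!) = 3360 ways.
Hence 15120 − 3360 = 11760.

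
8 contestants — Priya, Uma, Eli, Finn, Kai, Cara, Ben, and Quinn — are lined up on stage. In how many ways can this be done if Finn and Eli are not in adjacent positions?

There are 8! = 40320 arrangements in all. If Finn and Eli are adjacent, merging them into one block gives 2·(7)! = 10080 arrangements.
So 40320 − 10080 = 30240 arrangements keep them apart.

30240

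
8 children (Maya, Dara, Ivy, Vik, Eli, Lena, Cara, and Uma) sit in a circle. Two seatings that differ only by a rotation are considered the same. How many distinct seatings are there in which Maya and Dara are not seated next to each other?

3600

Without the restriction there are (7)! = 5040 seatings.
Those with Maya next to Dara: fuse the pair into one unit and seat 7 units around a circle — 2·(6)! = 1440.
Subtracting, 5040 − 1440 = 3600.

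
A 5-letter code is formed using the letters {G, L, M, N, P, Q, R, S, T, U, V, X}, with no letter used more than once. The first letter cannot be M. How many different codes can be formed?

87120

The first letter has 12−1 = 11 choices (anything except M).
The remaining 4 letters are filled from the other 11 symbols without repetition: 11 × 10 × 9 × 8 = 7920.
Total: 11 × 7920 = 87120.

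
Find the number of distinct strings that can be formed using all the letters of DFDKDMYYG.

30240

The 9 letters of DFDKDMYYG have repeats: D appearing 3 times and Y appearing twice.
So there are 9! / (3!·2!) = 30240 distinguishable arrangements.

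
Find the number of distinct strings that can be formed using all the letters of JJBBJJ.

15

Letter multiplicities in JJBBJJ: B×2, J×4.
The number of distinct arrangements is 6!/(4!·2!) = 720/48 = 15.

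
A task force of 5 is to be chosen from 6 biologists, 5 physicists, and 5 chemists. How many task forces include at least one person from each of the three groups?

3200

Total 5-person selections from all 16: C(16,5) = 4368.
Selections missing a whole group: no biologists → C(10,5) = 252; no physicists → C(11,5) = 462; no chemists → C(11,5) = 462.
Add back selections omitting two groups (i.e. drawn from a single group): C(6,5) + C(5,5) + C(5,5) = 8.
By inclusion–exclusion: 4368 − 1176 + 8 = 3200.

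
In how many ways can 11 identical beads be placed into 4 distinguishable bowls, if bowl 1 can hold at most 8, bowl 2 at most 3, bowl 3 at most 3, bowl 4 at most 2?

38

Without the upper bounds there are C(14,3) = 364 ways to split 11 among 4 bowls.
Subtract solutions that violate a single cap (substitute x_i' = x_i − (cap_i+1)): x_1 ≥ 9 gives C(5,3) = 10; x_2 ≥ 4 gives C(10,3) = 120; x_3 ≥ 4 gives C(10,3) = 120; x_4 ≥ 3 gives C(11,3) = 165. Together 415.
Add back pairs where two caps are both exceeded: 0 + 0 + 0 + 20 + 35 + 35 = 90.
Subtract triples: 0 + 0 + 0 + 1 = 1.
By inclusion–exclusion the count is 364 − 415 + 90 − 1 = 38.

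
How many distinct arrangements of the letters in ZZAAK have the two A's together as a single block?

Treat the 2 copies of A as a single block. The multiset to arrange is then {AA, K, Z, Z}, 4 items in all.
That gives (4)!/(2!) = 12 arrangements.

12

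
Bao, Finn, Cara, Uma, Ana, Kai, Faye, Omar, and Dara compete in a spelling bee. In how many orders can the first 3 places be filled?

504

This is an ordered selection of 3 from 9: P(9,3).
That gives 9 × 8 × 7 = 504.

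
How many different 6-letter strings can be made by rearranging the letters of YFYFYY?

15

The 6 letters of YFYFYY have repeats: F appearing twice and Y appearing 4 times.
The number of distinct arrangements is 6!/(4!·2!) = 720/48 = 15.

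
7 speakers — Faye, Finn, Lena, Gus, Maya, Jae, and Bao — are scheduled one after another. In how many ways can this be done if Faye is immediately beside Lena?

Place the 5 others and the Faye-Lena pair as 6 objects in a line; the pair has 2 internal arrangements.
So the count is 2·(6)! = 1440.

1440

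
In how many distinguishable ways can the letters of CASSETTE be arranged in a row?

5040

The 8 letters of CASSETTE have repeats: E appearing twice, S appearing twice, and T appearing twice.
So there are 8! / (2!·2!·2!) = 5040 distinguishable arrangements.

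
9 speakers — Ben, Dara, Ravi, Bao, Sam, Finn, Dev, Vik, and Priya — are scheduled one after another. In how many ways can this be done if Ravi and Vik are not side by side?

282240

Of the 9! = 362880 arrangements, those with Ravi and Vik adjacent number 2 × 8! = 80640 (treat the pair as a block with 2 internal orders).
Complementary counting: 362880 − 80640 = 282240.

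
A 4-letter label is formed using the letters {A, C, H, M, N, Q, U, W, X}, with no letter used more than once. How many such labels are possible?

This is a permutation of 4 out of 9: P(9,4) = 9!/5!.
9 × 8 × 7 × 6 = 3024.

3024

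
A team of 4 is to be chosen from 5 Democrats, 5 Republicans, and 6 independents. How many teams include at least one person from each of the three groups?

With no constraint there are C(16,4) = 1820 possible selections.
Selections missing a whole group: no Democrats → C(11,4) = 330; no Republicans → C(11,4) = 330; no independents → C(10,4) = 210.
Add back selections omitting two groups (i.e. drawn from a single group): C(5,4) + C(5,4) + C(6,4) = 25.
By inclusion–exclusion: 1820 − 870 + 25 = 975.

975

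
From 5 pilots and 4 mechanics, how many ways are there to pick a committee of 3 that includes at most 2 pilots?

74

Split by how many pilots are chosen (0 through 2).
Sum: C(5,0)·C(4,3) + C(5,1)·C(4,2) + C(5,2)·C(4,1) = 4 + 30 + 40 = 74.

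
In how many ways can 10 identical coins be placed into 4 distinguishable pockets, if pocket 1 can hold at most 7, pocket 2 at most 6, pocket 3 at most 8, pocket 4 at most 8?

248

Without the upper bounds there are C(13,3) = 286 ways to split 10 among 4 pockets.
Subtract solutions that violate a single cap (substitute x_i' = x_i − (cap_i+1)): x_1 ≥ 8 gives C(5,3) = 10; x_2 ≥ 7 gives C(6,3) = 20; x_3 ≥ 9 gives C(4,3) = 4; x_4 ≥ 9 gives C(4,3) = 4. Together 38.
No two caps can be exceeded simultaneously, so the pair terms are all 0.
By inclusion–exclusion the count is 286 − 38 + 0 = 248.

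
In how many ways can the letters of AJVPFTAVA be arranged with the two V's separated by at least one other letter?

23520

There are 9!/(3!·2!) = 30240 arrangements of AJVPFTAVA in total.
If the two V's are adjacent, glue them into one block, leaving 8 items to arrange: (8)!/(3!) = 6720 ways.
Hence 30240 − 6720 = 23520.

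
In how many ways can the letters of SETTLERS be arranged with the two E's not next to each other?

Total arrangements of SETTLERS: 8!/(2!·2!·2!) = 5040.
If the two E's are adjacent, glue them into one block, leaving 7 items to arrange: (7)!/(2!·2!) = 1260 ways.
Hence 5040 − 1260 = 3780.

3780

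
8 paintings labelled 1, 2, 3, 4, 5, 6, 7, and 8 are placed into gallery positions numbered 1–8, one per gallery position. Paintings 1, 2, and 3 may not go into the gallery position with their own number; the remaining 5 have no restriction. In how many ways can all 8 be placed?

27240

Let Aᵢ (for i ∈ {1, 2, 3}) be the placements that put painting i in its forbidden gallery position. Any j of these fix j positions, leaving (8−j)! ways to fill the rest, and there are C(3,j) ways to pick which j.
By inclusion–exclusion, the number of valid placements is Σ_{j=0}^{3} (−1)^j C(3,j)·(8−j)!.
Computing: 40320 − 15120 + 2160 − 120 = 27240.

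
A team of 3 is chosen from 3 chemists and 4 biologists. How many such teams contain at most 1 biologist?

13

Split by how many biologists are chosen (0 through 1).
Sum: C(4,0)·C(3,3) + C(4,1)·C(3,2) = 1 + 12 = 13.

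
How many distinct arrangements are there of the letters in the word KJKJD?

30

Letter multiplicities in KJKJD: D×1, J×2, K×2.
The number of distinct arrangements is 5!/(2!·2!) = 120/4 = 30.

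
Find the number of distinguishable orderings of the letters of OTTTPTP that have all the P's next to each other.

30

Treat the 2 copies of P as a single block. The multiset to arrange is then {PP, O, T, T, T, T}, 6 items in all.
That gives (6)!/(4!) = 30 arrangements.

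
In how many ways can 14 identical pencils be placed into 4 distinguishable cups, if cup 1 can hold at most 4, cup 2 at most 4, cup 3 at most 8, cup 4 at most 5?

96

By stars and bars, unrestricted non-negative solutions to x_1+…+x_4 = 14 number C(14+3,3) = 680.
Subtract solutions that violate a single cap (substitute x_i' = x_i − (cap_i+1)): x_1 ≥ 5 gives C(12,3) = 220; x_2 ≥ 5 gives C(12,3) = 220; x_3 ≥ 9 gives C(8,3) = 56; x_4 ≥ 6 gives C(11,3) = 165. Together 661.
Add back pairs where two caps are both exceeded: 35 + 1 + 20 + 1 + 20 + 0 = 77.
By inclusion–exclusion the count is 680 − 661 + 77 = 96.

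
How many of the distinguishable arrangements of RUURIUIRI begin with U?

With the first slot taken by U, it remains to arrange the other 8 letters (RURIUIRI).
Those 8 letters have I appearing 3 times, R appearing 3 times, and U appearing twice, giving (8)!/(3!·3!·2!) = 560.

560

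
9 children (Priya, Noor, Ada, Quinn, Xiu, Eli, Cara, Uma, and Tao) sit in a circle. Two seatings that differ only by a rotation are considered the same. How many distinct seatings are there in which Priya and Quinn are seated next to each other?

10080

Treat {Priya, Quinn} as one unit (2 internal orders) and seat the resulting 8 units around the table: (7)! circular arrangements.
So 2 × (7)! = 2 × 5040 = 10080.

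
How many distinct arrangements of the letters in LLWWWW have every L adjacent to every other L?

5

Treat the 2 copies of L as a single block. The multiset to arrange is then {LL, W, W, W, W}, 5 items in all.
That gives (5)!/(4!) = 5 arrangements.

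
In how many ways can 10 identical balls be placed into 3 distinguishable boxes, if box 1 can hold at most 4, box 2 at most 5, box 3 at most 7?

By stars and bars, unrestricted non-negative solutions to x_1+…+x_3 = 10 number C(10+2,2) = 66.
Subtract solutions that violate a single cap (substitute x_i' = x_i − (cap_i+1)): x_1 ≥ 5 gives C(7,2) = 21; x_2 ≥ 6 gives C(6,2) = 15; x_3 ≥ 8 gives C(4,2) = 6. Together 42.
No two caps can be exceeded simultaneously, so the pair terms are all 0.
By inclusion–exclusion the count is 66 − 42 + 0 = 24.

24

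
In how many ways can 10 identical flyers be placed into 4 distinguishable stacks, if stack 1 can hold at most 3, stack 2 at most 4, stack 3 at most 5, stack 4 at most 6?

Without the upper bounds there are C(13,3) = 286 ways to split 10 among 4 stacks.
Subtract solutions that violate a single cap (substitute x_i' = x_i − (cap_i+1)): x_1 ≥ 4 gives C(9,3) = 84; x_2 ≥ 5 gives C(8,3) = 56; x_3 ≥ 6 gives C(7,3) = 35; x_4 ≥ 7 gives C(6,3) = 20. Together 195.
Add back pairs where two caps are both exceeded: 4 + 1 + 0 + 0 + 0 + 0 = 5.
By inclusion–exclusion the count is 286 − 195 + 5 = 96.

96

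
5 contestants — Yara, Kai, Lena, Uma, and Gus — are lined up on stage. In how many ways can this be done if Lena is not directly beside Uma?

There are 5! = 120 arrangements in all. If Lena and Uma are adjacent, merging them into one block gives 2·(4)! = 48 arrangements.
Complementary counting: 120 − 48 = 72.

72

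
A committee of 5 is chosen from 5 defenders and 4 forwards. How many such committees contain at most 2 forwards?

81

Split by how many forwards are chosen (0 through 2).
Sum: C(4,0)·C(5,5) + C(4,1)·C(5,4) + C(4,2)·C(5,3) = 1 + 20 + 60 = 81.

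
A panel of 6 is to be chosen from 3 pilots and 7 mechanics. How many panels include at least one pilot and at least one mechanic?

With no constraint there are C(10,6) = 210 possible selections.
Subtract selections that omit an entire group: no pilots → C(7,6) = 7; no mechanics → C(3,6) = 0.
Both groups omitted at once is impossible, so 210 − 7 = 203.

203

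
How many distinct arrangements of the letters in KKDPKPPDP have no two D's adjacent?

980

Total arrangements of KKDPKPPDP: 9!/(4!·3!·2!) = 1260.
If the two D's are adjacent, glue them into one block, leaving 8 items to arrange: (8)!/(4!·3!) = 280 ways.
Hence 1260 − 280 = 980.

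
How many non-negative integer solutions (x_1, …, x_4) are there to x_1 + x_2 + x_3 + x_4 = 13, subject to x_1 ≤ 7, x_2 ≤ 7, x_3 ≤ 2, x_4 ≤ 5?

97

Ignoring the caps, the number of non-negative solutions to x_1+…+x_4 = 13 is C(16,3) = 560.
Subtract solutions that violate a single cap (substitute x_i' = x_i − (cap_i+1)): x_1 ≥ 8 gives C(8,3) = 56; x_2 ≥ 8 gives C(8,3) = 56; x_3 ≥ 3 gives C(13,3) = 286; x_4 ≥ 6 gives C(10,3) = 120. Together 518.
Add back pairs where two caps are both exceeded: 0 + 10 + 0 + 10 + 0 + 35 = 55.
By inclusion–exclusion the count is 560 − 518 + 55 = 97.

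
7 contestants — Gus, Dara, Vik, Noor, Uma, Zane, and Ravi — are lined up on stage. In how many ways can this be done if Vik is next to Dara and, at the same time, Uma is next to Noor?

Treat {Vik,Dara} as one block (2 orders) and {Uma,Noor} as another (2 orders).
That leaves 5 units to arrange: 2 × 2 × 5! = 4 × 120 = 480.

480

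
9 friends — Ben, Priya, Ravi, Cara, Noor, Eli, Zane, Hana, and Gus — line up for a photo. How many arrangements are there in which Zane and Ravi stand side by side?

Treat {Zane, Ravi} as a single unit. There are 8 units to order, and the pair itself can be ordered 2 ways.
That gives 2 × 8! = 2 × 40320 = 80640.

80640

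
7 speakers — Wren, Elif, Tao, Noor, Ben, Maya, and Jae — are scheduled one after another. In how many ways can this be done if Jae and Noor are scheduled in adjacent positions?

Treat {Jae, Noor} as a single unit. There are 6 units to order, and the pair itself can be ordered 2 ways.
That gives 2 × 6! = 2 × 720 = 1440.

1440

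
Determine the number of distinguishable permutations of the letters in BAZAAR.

120

Letter multiplicities in BAZAAR: A×3, B×1, R×1, Z×1.
The number of distinct arrangements is 6!/(3!) = 720/6 = 120.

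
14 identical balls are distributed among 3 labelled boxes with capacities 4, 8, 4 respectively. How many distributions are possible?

By stars and bars, unrestricted non-negative solutions to x_1+…+x_3 = 14 number C(14+2,2) = 120.
Subtract solutions that violate a single cap (substitute x_i' = x_i − (cap_i+1)): x_1 ≥ 5 gives C(11,2) = 55; x_2 ≥ 9 gives C(7,2) = 21; x_3 ≥ 5 gives C(11,2) = 55. Together 131.
Add back pairs where two caps are both exceeded: 1 + 15 + 1 = 17.
By inclusion–exclusion the count is 120 − 131 + 17 = 6.

6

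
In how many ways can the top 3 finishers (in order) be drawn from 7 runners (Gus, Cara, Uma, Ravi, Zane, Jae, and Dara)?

There are 7 choices for 1st place, 6 for 2nd, and 5 for 3rd.
That gives 7 × 6 × 5 = 210.

210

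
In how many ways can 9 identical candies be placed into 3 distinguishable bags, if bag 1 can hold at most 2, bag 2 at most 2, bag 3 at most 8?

8

By stars and bars, unrestricted non-negative solutions to x_1+…+x_3 = 9 number C(9+2,2) = 55.
Subtract solutions that violate a single cap (substitute x_i' = x_i − (cap_i+1)): x_1 ≥ 3 gives C(8,2) = 28; x_2 ≥ 3 gives C(8,2) = 28; x_3 ≥ 9 gives C(2,2) = 1. Together 57.
Add back pairs where two caps are both exceeded: 10 + 0 + 0 = 10.
By inclusion–exclusion the count is 55 − 57 + 10 = 8.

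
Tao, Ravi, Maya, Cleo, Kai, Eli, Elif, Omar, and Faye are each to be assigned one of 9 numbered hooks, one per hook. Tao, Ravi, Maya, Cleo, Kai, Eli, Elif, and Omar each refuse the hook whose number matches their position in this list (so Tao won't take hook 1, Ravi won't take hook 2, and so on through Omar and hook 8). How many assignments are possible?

Let Aᵢ (for 1 ≤ i ≤ 8) be the placements that put person i in their forbidden hook. Any j of these fix j positions, leaving (9−j)! ways to fill the rest, and there are C(8,j) ways to pick which j.
By inclusion–exclusion, the number of valid placements is Σ_{j=0}^{8} (−1)^j C(8,j)·(9−j)!.
Computing: 362880 − 322560 + 141120 − 40320 + 8400 − 1344 + 168 − 16 + 1 = 148329.

148329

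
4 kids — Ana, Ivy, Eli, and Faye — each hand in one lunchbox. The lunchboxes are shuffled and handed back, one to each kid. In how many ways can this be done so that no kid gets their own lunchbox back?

9

Let Aᵢ be the assignments in which kid i gets their own lunchbox. We want the size of the complement of A₁∪…∪A_4.
By inclusion–exclusion this is Σ_{j=0}^{4} (−1)^j C(4,j)·(4−j)!.
Computing: 24 − 24 + 12 − 4 + 1 = 9.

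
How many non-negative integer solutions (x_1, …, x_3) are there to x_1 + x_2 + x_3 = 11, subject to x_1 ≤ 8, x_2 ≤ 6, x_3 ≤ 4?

29

Ignoring the caps, the number of non-negative solutions to x_1+…+x_3 = 11 is C(13,2) = 78.
Subtract solutions that violate a single cap (substitute x_i' = x_i − (cap_i+1)): x_1 ≥ 9 gives C(4,2) = 6; x_2 ≥ 7 gives C(6,2) = 15; x_3 ≥ 5 gives C(8,2) = 28. Together 49.
No two caps can be exceeded simultaneously, so the pair terms are all 0.
By inclusion–exclusion the count is 78 − 49 + 0 = 29.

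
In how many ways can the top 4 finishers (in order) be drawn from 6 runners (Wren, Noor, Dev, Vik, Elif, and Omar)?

There are 6 choices for 1st place, 5 for 2nd, and so on down to 3 for position 4.
That gives 6 × 5 × 4 × 3 = 360.

360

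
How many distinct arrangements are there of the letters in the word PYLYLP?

90

The 6 letters of PYLYLP have repeats: L appearing twice, P appearing twice, and Y appearing twice.
So there are 6! / (2!·2!·2!) = 90 distinguishable arrangements.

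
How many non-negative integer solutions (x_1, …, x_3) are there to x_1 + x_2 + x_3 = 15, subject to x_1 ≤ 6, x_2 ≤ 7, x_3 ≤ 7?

By stars and bars, unrestricted non-negative solutions to x_1+…+x_3 = 15 number C(15+2,2) = 136.
Subtract solutions that violate a single cap (substitute x_i' = x_i − (cap_i+1)): x_1 ≥ 7 gives C(10,2) = 45; x_2 ≥ 8 gives C(9,2) = 36; x_3 ≥ 8 gives C(9,2) = 36. Together 117.
Add back pairs where two caps are both exceeded: 1 + 1 + 0 = 2.
By inclusion–exclusion the count is 136 − 117 + 2 = 21.

21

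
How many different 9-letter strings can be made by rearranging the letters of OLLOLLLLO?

The 9 letters of OLLOLLLLO have repeats: L appearing 6 times and O appearing 3 times.
So there are 9! / (6!·3!) = 84 distinguishable arrangements.

84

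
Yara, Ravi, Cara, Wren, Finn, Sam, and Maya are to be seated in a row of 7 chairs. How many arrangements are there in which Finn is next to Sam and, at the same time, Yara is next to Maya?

480

Treat {Finn,Sam} as one block (2 orders) and {Yara,Maya} as another (2 orders).
That leaves 5 units to arrange: 2 × 2 × 5! = 4 × 120 = 480.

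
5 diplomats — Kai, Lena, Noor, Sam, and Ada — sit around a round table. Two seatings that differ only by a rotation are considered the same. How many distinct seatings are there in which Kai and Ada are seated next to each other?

12

Treat {Kai, Ada} as one unit (2 internal orders) and seat the resulting 4 units around the table: (3)! circular arrangements.
So 2 × (3)! = 2 × 6 = 12.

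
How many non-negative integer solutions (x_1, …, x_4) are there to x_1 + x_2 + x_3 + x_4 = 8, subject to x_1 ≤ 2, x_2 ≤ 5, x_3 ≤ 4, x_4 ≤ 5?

70

By stars and bars, unrestricted non-negative solutions to x_1+…+x_4 = 8 number C(8+3,3) = 165.
Subtract solutions that violate a single cap (substitute x_i' = x_i − (cap_i+1)): x_1 ≥ 3 gives C(8,3) = 56; x_2 ≥ 6 gives C(5,3) = 10; x_3 ≥ 5 gives C(6,3) = 20; x_4 ≥ 6 gives C(5,3) = 10. Together 96.
Add back pairs where two caps are both exceeded: 0 + 1 + 0 + 0 + 0 + 0 = 1.
By inclusion–exclusion the count is 165 − 96 + 1 = 70.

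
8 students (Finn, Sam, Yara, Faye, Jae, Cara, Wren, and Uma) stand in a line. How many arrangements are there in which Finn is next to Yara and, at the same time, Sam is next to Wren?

Treat {Finn,Yara} as one block (2 orders) and {Sam,Wren} as another (2 orders).
That leaves 6 units to arrange: 2 × 2 × 6! = 4 × 720 = 2880.

2880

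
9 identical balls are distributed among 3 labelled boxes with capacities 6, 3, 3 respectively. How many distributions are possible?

10

Ignoring the caps, the number of non-negative solutions to x_1+…+x_3 = 9 is C(11,2) = 55.
Subtract solutions that violate a single cap (substitute x_i' = x_i − (cap_i+1)): x_1 ≥ 7 gives C(4,2) = 6; x_2 ≥ 4 gives C(7,2) = 21; x_3 ≥ 4 gives C(7,2) = 21. Together 48.
Add back pairs where two caps are both exceeded: 0 + 0 + 3 = 3.
By inclusion–exclusion the count is 55 − 48 + 3 = 10.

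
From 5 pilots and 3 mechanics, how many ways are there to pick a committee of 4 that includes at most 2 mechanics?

65

Split by how many mechanics are chosen (0 through 2).
Sum: C(3,0)·C(5,4) + C(3,1)·C(5,3) + C(3,2)·C(5,2) = 5 + 30 + 30 = 65.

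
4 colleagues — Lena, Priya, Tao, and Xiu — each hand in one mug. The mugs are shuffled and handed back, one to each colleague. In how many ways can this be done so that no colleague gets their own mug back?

Count assignments avoiding every fixed point. For any j of the 4 colleagues fixed to their own mug, the other 4−j can be arranged in (4−j)! ways.
By inclusion–exclusion this is Σ_{j=0}^{4} (−1)^j C(4,j)·(4−j)!.
Computing: 24 − 24 + 12 − 4 + 1 = 9.

9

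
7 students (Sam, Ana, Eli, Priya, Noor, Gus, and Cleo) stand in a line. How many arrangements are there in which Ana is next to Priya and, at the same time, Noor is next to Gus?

Treat {Ana,Priya} as one block (2 orders) and {Noor,Gus} as another (2 orders).
That leaves 5 units to arrange: 2 × 2 × 5! = 4 × 120 = 480.

480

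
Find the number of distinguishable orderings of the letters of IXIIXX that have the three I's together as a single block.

4

Treat the 3 copies of I as a single block. The multiset to arrange is then {III, X, X, X}, 4 items in all.
That gives (4)!/(3!) = 4 arrangements.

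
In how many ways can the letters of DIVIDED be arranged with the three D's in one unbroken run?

60

Treat the 3 copies of D as a single block. The multiset to arrange is then {DDD, E, I, I, V}, 5 items in all.
That gives (5)!/(2!) = 60 arrangements.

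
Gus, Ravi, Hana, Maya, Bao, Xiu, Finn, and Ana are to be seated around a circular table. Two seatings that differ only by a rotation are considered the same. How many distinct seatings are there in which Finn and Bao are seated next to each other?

1440

Treat {Finn, Bao} as one unit (2 internal orders) and seat the resulting 7 units around the table: (6)! circular arrangements.
So 2 × (6)! = 2 × 720 = 1440.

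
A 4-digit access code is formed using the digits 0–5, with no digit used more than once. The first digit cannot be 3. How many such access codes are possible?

The first digit has 6−1 = 5 choices (anything except 3).
The remaining 3 digits are filled from the other 5 symbols without repetition: 5 × 4 × 3 = 60.
Total: 5 × 60 = 300.

300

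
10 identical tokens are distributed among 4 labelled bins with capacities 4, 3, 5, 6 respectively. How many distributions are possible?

Ignoring the caps, the number of non-negative solutions to x_1+…+x_4 = 10 is C(13,3) = 286.
Subtract solutions that violate a single cap (substitute x_i' = x_i − (cap_i+1)): x_1 ≥ 5 gives C(8,3) = 56; x_2 ≥ 4 gives C(9,3) = 84; x_3 ≥ 6 gives C(7,3) = 35; x_4 ≥ 7 gives C(6,3) = 20. Together 195.
Add back pairs where two caps are both exceeded: 4 + 0 + 0 + 1 + 0 + 0 = 5.
By inclusion–exclusion the count is 286 − 195 + 5 = 96.

96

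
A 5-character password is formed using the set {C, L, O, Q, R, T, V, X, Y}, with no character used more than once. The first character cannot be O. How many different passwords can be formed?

The first character has 9−1 = 8 choices (anything except O).
The remaining 4 characters are filled from the other 8 symbols without repetition: 8 × 7 × 6 × 5 = 1680.
Total: 8 × 1680 = 13440.

13440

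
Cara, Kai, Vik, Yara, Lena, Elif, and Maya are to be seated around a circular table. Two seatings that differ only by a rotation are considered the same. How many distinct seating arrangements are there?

720

Fix one person's seat to break rotational symmetry; the remaining 6 people can be arranged in (6)! = 720 ways.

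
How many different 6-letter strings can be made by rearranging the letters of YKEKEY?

90

Letter multiplicities in YKEKEY: E×2, K×2, Y×2.
So there are 6! / (2!·2!·2!) = 90 distinguishable arrangements.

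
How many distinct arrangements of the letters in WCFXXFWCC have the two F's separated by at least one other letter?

5880

Total arrangements of WCFXXFWCC: 9!/(3!·2!·2!·2!) = 7560.
If the two F's are adjacent, glue them into one block, leaving 8 items to arrange: (8)!/(3!·2!·2!) = 1680 ways.
Hence 7560 − 1680 = 5880.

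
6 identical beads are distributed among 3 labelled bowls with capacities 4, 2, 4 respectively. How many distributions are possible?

12

Ignoring the caps, the number of non-negative solutions to x_1+…+x_3 = 6 is C(8,2) = 28.
Subtract solutions that violate a single cap (substitute x_i' = x_i − (cap_i+1)): x_1 ≥ 5 gives C(3,2) = 3; x_2 ≥ 3 gives C(5,2) = 10; x_3 ≥ 5 gives C(3,2) = 3. Together 16.
No two caps can be exceeded simultaneously, so the pair terms are all 0.
By inclusion–exclusion the count is 28 − 16 + 0 = 12.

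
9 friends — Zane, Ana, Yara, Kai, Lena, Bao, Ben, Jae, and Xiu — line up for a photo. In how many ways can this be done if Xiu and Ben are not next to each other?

282240

Of the 9! = 362880 arrangements, those with Xiu and Ben adjacent number 2 × 8! = 80640 (treat the pair as a block with 2 internal orders).
So 362880 − 80640 = 282240 arrangements keep them apart.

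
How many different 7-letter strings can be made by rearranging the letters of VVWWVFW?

The 7 letters of VVWWVFW have repeats: V appearing 3 times and W appearing 3 times.
Dividing 7! = 5040 by 3!·3! = 36 for the repeated letters gives 140.

140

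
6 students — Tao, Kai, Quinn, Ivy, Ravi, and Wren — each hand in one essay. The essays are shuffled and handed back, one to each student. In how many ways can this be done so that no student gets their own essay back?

265

Count assignments avoiding every fixed point. For any j of the 6 students fixed to their own essay, the other 6−j can be arranged in (6−j)! ways.
By inclusion–exclusion this is Σ_{j=0}^{6} (−1)^j C(6,j)·(6−j)!.
Computing: 720 − 720 + 360 − 120 + 30 − 6 + 1 = 265.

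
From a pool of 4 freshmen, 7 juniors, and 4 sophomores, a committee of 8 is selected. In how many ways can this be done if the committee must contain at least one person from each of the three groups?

With no constraint there are C(15,8) = 6435 possible selections.
Selections missing a whole group: no freshmen → C(11,8) = 165; no juniors → C(8,8) = 1; no sophomores → C(11,8) = 165.
Add back selections omitting two groups (i.e. drawn from a single group): C(4,8) + C(7,8) + C(4,8) = 0.
By inclusion–exclusion: 6435 − 331 + 0 = 6104.

6104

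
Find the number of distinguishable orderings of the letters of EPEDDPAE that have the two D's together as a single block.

Treat the 2 copies of D as a single block. The multiset to arrange is then {DD, A, E, E, E, P, P}, 7 items in all.
That gives (7)!/(3!·2!) = 420 arrangements.

420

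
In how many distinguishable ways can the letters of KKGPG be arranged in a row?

The 5 letters of KKGPG have repeats: G appearing twice and K appearing twice.
The number of distinct arrangements is 5!/(2!·2!) = 120/4 = 30.

30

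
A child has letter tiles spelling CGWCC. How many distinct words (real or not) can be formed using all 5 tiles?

20

Letter multiplicities in CGWCC: C×3, G×1, W×1.
The number of distinct arrangements is 5!/(3!) = 120/6 = 20.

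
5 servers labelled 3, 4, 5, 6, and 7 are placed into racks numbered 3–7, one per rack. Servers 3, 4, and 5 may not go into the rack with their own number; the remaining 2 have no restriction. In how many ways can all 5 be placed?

Let Aᵢ (for i ∈ {3, 4, 5}) be the placements that put server i in its forbidden rack. Any j of these fix j positions, leaving (5−j)! ways to fill the rest, and there are C(3,j) ways to pick which j.
By inclusion–exclusion, the number of valid placements is Σ_{j=0}^{3} (−1)^j C(3,j)·(5−j)!.
Computing: 120 − 72 + 18 − 2 = 64.

64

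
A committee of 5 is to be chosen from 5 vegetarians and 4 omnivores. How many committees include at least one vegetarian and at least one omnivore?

125

Total 5-person selections from all 9: C(9,5) = 126.
Subtract selections that omit an entire group: no vegetarians → C(4,5) = 0; no omnivores → C(5,5) = 1.
Both groups omitted at once is impossible, so 126 − 1 = 125.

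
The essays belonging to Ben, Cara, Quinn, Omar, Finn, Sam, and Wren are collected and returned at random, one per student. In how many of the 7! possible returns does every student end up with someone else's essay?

1854

Count assignments avoiding every fixed point. For any j of the 7 students fixed to their own essay, the other 7−j can be arranged in (7−j)! ways.
By inclusion–exclusion this is Σ_{j=0}^{7} (−1)^j C(7,j)·(7−j)!.
Computing: 5040 − 5040 + 2520 − 840 + 210 − 42 + 7 − 1 = 1854.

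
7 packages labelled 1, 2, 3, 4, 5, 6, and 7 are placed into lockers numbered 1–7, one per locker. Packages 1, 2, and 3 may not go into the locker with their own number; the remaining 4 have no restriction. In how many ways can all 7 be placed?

Let Aᵢ (for i ∈ {1, 2, 3}) be the placements that put package i in its forbidden locker. Any j of these fix j positions, leaving (7−j)! ways to fill the rest, and there are C(3,j) ways to pick which j.
By inclusion–exclusion, the number of valid placements is Σ_{j=0}^{3} (−1)^j C(3,j)·(7−j)!.
Computing: 5040 − 2160 + 360 − 24 = 3216.

3216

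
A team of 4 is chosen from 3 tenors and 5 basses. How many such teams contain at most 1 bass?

5

Split by how many basses are chosen (0 through 1).
Sum: C(5,0)·C(3,4) + C(5,1)·C(3,3) = 0 + 5 = 5.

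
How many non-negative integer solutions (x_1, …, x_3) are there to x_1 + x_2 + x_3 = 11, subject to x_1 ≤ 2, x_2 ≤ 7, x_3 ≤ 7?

By stars and bars, unrestricted non-negative solutions to x_1+…+x_3 = 11 number C(11+2,2) = 78.
Subtract solutions that violate a single cap (substitute x_i' = x_i − (cap_i+1)): x_1 ≥ 3 gives C(10,2) = 45; x_2 ≥ 8 gives C(5,2) = 10; x_3 ≥ 8 gives C(5,2) = 10. Together 65.
Add back pairs where two caps are both exceeded: 1 + 1 + 0 = 2.
By inclusion–exclusion the count is 78 − 65 + 2 = 15.

15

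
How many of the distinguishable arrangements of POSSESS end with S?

120

Fix S in the last position and arrange the remaining 6 letters.
Those 6 letters have S appearing 3 times, giving (6)!/(3!) = 120.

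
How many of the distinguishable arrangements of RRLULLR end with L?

60

Fix L in the last position and arrange the remaining 6 letters.
Those 6 letters have L appearing twice and R appearing 3 times, giving (6)!/(3!·2!) = 60.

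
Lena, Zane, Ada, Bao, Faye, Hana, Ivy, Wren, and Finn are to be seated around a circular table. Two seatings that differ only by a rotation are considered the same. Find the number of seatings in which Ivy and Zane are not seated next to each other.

30240

Without the restriction there are (8)! = 40320 seatings.
Seatings with Ivy beside Zane: treat them as a block with 2 internal orders, giving 2 × (7)! = 10080.
Subtracting, 40320 − 10080 = 30240.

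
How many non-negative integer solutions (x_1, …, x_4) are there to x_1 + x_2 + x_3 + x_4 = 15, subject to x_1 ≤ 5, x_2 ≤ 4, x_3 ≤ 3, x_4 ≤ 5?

10

By stars and bars, unrestricted non-negative solutions to x_1+…+x_4 = 15 number C(15+3,3) = 816.
Subtract solutions that violate a single cap (substitute x_i' = x_i − (cap_i+1)): x_1 ≥ 6 gives C(12,3) = 220; x_2 ≥ 5 gives C(13,3) = 286; x_3 ≥ 4 gives C(14,3) = 364; x_4 ≥ 6 gives C(12,3) = 220. Together 1090.
Add back pairs where two caps are both exceeded: 35 + 56 + 20 + 84 + 35 + 56 = 286.
Subtract triples: 1 + 0 + 0 + 1 = 2.
By inclusion–exclusion the count is 816 − 1090 + 286 − 2 = 10.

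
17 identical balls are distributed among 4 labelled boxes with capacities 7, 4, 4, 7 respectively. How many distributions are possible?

Without the upper bounds there are C(20,3) = 1140 ways to split 17 among 4 boxes.
Subtract solutions that violate a single cap (substitute x_i' = x_i − (cap_i+1)): x_1 ≥ 8 gives C(12,3) = 220; x_2 ≥ 5 gives C(15,3) = 455; x_3 ≥ 5 gives C(15,3) = 455; x_4 ≥ 8 gives C(12,3) = 220. Together 1350.
Add back pairs where two caps are both exceeded: 35 + 35 + 4 + 120 + 35 + 35 = 264.
By inclusion–exclusion the count is 1140 − 1350 + 264 = 54.

54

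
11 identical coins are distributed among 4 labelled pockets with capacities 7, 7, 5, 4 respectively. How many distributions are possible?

185

Ignoring the caps, the number of non-negative solutions to x_1+…+x_4 = 11 is C(14,3) = 364.
Subtract solutions that violate a single cap (substitute x_i' = x_i − (cap_i+1)): x_1 ≥ 8 gives C(6,3) = 20; x_2 ≥ 8 gives C(6,3) = 20; x_3 ≥ 6 gives C(8,3) = 56; x_4 ≥ 5 gives C(9,3) = 84. Together 180.
Add back pairs where two caps are both exceeded: 0 + 0 + 0 + 0 + 0 + 1 = 1.
By inclusion–exclusion the count is 364 − 180 + 1 = 185.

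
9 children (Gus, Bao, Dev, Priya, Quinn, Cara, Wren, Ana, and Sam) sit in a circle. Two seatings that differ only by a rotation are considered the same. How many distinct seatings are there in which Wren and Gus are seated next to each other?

Glue Wren and Gus into a block (2 internal orders). Seating 8 units around a circle gives (7)! arrangements.
So 2 × (7)! = 2 × 5040 = 10080.

10080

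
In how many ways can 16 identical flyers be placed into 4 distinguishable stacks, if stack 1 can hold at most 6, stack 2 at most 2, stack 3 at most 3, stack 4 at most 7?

By stars and bars, unrestricted non-negative solutions to x_1+…+x_4 = 16 number C(16+3,3) = 969.
Subtract solutions that violate a single cap (substitute x_i' = x_i − (cap_i+1)): x_1 ≥ 7 gives C(12,3) = 220; x_2 ≥ 3 gives C(16,3) = 560; x_3 ≥ 4 gives C(15,3) = 455; x_4 ≥ 8 gives C(11,3) = 165. Together 1400.
Add back pairs where two caps are both exceeded: 84 + 56 + 4 + 220 + 56 + 35 = 455.
Subtract triples: 10 + 0 + 0 + 4 = 14.
By inclusion–exclusion the count is 969 − 1400 + 455 − 14 = 10.

10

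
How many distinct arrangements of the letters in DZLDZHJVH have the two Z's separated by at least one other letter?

Total arrangements of DZLDZHJVH: 9!/(2!·2!·2!) = 45360.
Arrangements with the Z's together: treat ZZ as one letter, giving (8)!/(2!·2!) = 10080.
Hence 45360 − 10080 = 35280.

35280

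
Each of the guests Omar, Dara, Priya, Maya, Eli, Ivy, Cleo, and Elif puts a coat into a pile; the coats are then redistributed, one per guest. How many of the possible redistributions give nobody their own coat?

14833

Count assignments avoiding every fixed point. For any j of the 8 guests fixed to their own coat, the other 8−j can be arranged in (8−j)! ways.
By inclusion–exclusion this is Σ_{j=0}^{8} (−1)^j C(8,j)·(8−j)!.
Computing: 40320 − 40320 + 20160 − 6720 + 1680 − 336 + 56 − 8 + 1 = 14833.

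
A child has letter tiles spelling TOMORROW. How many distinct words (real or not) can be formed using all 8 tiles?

The 8 letters of TOMORROW have repeats: O appearing 3 times and R appearing twice.
So there are 8! / (3!·2!) = 3360 distinguishable arrangements.

3360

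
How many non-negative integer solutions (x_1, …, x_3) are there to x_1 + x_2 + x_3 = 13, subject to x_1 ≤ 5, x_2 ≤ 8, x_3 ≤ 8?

39

By stars and bars, unrestricted non-negative solutions to x_1+…+x_3 = 13 number C(13+2,2) = 105.
Subtract solutions that violate a single cap (substitute x_i' = x_i − (cap_i+1)): x_1 ≥ 6 gives C(9,2) = 36; x_2 ≥ 9 gives C(6,2) = 15; x_3 ≥ 9 gives C(6,2) = 15. Together 66.
No two caps can be exceeded simultaneously, so the pair terms are all 0.
By inclusion–exclusion the count is 105 − 66 + 0 = 39.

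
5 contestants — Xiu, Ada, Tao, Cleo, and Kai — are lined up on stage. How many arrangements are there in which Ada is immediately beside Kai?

Place the 3 others and the Ada-Kai pair as 4 objects in a line; the pair has 2 internal arrangements.
So the count is 2·(4)! = 48.

48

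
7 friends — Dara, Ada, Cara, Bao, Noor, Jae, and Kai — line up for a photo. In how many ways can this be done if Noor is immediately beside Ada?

Glue Noor and Ada into one block (2 internal orders), leaving 6 units to arrange in a row.
That gives 2 × 6! = 2 × 720 = 1440.

1440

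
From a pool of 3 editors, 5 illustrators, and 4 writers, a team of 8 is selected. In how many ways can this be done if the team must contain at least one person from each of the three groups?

485

With no constraint there are C(12,8) = 495 possible selections.
Selections missing a whole group: no editors → C(9,8) = 9; no illustrators → C(7,8) = 0; no writers → C(8,8) = 1.
Add back selections omitting two groups (i.e. drawn from a single group): C(3,8) + C(5,8) + C(4,8) = 0.
By inclusion–exclusion: 495 − 10 + 0 = 485.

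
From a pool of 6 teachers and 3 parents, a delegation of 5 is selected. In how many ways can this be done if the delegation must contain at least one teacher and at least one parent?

Total 5-person selections from all 9: C(9,5) = 126.
Subtract selections that omit an entire group: no teachers → C(3,5) = 0; no parents → C(6,5) = 6.
Both groups omitted at once is impossible, so 126 − 6 = 120.

120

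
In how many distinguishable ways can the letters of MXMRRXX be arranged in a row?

The 7 letters of MXMRRXX have repeats: M appearing twice, R appearing twice, and X appearing 3 times.
Dividing 7! = 5040 by 3!·2!·2! = 24 for the repeated letters gives 210.

210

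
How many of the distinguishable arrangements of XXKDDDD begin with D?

With the first slot taken by D, it remains to arrange the other 6 letters (XXKDDD).
Those 6 letters have D appearing 3 times and X appearing twice, giving (6)!/(3!·2!) = 60.

60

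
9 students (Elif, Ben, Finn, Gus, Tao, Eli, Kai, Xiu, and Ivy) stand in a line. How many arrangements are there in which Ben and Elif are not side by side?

282240

There are 9! = 362880 arrangements in all. If Ben and Elif are adjacent, merging them into one block gives 2·(8)! = 80640 arrangements.
Complementary counting: 362880 − 80640 = 282240.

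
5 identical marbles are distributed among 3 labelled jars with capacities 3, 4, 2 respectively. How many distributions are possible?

11

By stars and bars, unrestricted non-negative solutions to x_1+…+x_3 = 5 number C(5+2,2) = 21.
Subtract solutions that violate a single cap (substitute x_i' = x_i − (cap_i+1)): x_1 ≥ 4 gives C(3,2) = 3; x_2 ≥ 5 gives C(2,2) = 1; x_3 ≥ 3 gives C(4,2) = 6. Together 10.
No two caps can be exceeded simultaneously, so the pair terms are all 0.
By inclusion–exclusion the count is 21 − 10 + 0 = 11.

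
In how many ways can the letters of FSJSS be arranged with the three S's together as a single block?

6

Treat the 3 copies of S as a single block. The multiset to arrange is then {SSS, F, J}, 3 items in all.
All 3 items are distinct, so there are (3)! = 6 arrangements.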